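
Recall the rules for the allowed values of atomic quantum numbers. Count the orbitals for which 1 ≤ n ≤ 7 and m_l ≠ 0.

112

Count contributing orbitals for each principal shell:
n=2 → 2; n=3 → 6; n=4 → 12; n=5 → 20; n=6 → 30; n=7 → 42.
Total orbitals: 2 + 6 + 12 + 20 + 30 + 42 = 112.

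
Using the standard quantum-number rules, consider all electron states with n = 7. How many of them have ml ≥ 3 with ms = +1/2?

10

The n = 7 shell has l = 0 through 6; check each.
Contributions: l=3 → 1; l=4 → 2; l=5 → 3; l=6 → 4.
Orbitals: 1 + 2 + 3 + 4 = 10. With ms fixed to a single value there is one state per orbital, giving 10 states.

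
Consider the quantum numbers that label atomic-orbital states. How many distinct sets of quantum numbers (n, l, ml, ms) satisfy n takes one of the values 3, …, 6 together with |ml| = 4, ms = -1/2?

6

Per-shell orbital counts meeting the constraint:
n=5 → 2; n=6 → 4.
Orbitals: 2 + 4 = 6. With ms fixed to -1/2 there is one state per orbital, so 6 states.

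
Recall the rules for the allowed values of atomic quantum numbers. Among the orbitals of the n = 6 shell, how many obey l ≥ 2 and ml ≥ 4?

With n = 6 the allowed l are 0, 1, …, 5.
Per l-value: l=4 → 1; l=5 → 2.
Total orbitals: 1 + 2 = 3.

3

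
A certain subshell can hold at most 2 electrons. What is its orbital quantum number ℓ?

ℓ = 0 (s)

2(2ℓ+1) = 2 ⇒ 2ℓ+1 = 1 ⇒ ℓ = 0.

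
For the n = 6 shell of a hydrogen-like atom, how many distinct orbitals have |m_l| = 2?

8

For n = 6, l ranges over 0 … 5.
The (l, m_l) pairs meeting |m_l| = 2 give: l=2 → 2; l=3 → 2; l=4 → 2; l=5 → 2.
Total orbitals: 2 + 2 + 2 + 2 = 8.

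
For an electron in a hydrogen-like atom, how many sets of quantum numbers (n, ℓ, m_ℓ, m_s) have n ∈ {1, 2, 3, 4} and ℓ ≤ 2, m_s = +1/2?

23

Treat each shell separately and count matching orbitals:
n=1 → 1; n=2 → 4; n=3 → 9; n=4 → 9.
Orbitals: 1 + 4 + 9 + 9 = 23. With m_s fixed to +1/2 there is one state per orbital, so 23 states.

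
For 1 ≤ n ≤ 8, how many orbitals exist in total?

Total orbitals = 1² + 2² + 3² + 4² + 5² + 6² + 7² + 8² = 204.

204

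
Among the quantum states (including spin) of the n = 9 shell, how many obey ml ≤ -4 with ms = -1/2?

Go through l = 0, …, 8 (the values permitted for n = 9).
Contributions: l=4 → 1; l=5 → 2; l=6 → 3; l=7 → 4; l=8 → 5.
Orbitals: 1 + 2 + 3 + 4 + 5 = 15. With ms fixed to a single value there is one state per orbital, giving 15 states.

15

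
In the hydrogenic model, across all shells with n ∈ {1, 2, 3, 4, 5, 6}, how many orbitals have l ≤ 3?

62

Count contributing orbitals for each principal shell:
n=1 → 1; n=2 → 4; n=3 → 9; n=4 → 16; n=5 → 16; n=6 → 16.
Total orbitals: 1 + 4 + 9 + 16 + 16 + 16 = 62.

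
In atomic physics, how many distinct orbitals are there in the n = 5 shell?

25

The n = 5 shell contains n² = 5² = 25 orbitals.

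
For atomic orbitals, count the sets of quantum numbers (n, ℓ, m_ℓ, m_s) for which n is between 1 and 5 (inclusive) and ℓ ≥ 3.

46

Per-shell orbital counts meeting the constraint:
n=4 → 7; n=5 → 16.
Orbitals: 7 + 16 = 23. Including both spin states (m_s = ±1/2) gives 2 × 23 = 46 states.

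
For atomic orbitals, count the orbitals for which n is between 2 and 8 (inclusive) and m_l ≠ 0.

For each n in the range, tally the orbitals obeying m_l ≠ 0:
n=2 → 2; n=3 → 6; n=4 → 12; n=5 → 20; n=6 → 30; n=7 → 42; n=8 → 56.
Total orbitals: 2 + 6 + 12 + 20 + 30 + 42 + 56 = 168.

168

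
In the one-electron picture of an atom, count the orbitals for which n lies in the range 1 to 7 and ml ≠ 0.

112

Per-shell orbital counts meeting the constraint:
n=2 → 2; n=3 → 6; n=4 → 12; n=5 → 20; n=6 → 30; n=7 → 42.
Total orbitals: 2 + 6 + 12 + 20 + 30 + 42 = 112.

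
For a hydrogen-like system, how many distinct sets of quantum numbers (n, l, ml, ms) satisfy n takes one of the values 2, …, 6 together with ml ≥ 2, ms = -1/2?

20

Count contributing orbitals for each principal shell:
n=3 → 1; n=4 → 3; n=5 → 6; n=6 → 10.
Orbitals: 1 + 3 + 6 + 10 = 20. With ms fixed to -1/2 there is one state per orbital, so 20 states.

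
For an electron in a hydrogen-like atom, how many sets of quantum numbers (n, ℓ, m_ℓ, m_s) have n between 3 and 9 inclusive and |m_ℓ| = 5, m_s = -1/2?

For each n in the range, tally the orbitals obeying |m_ℓ| = 5:
n=6 → 2; n=7 → 4; n=8 → 6; n=9 → 8.
Orbitals: 2 + 4 + 6 + 8 = 20. With m_s fixed to -1/2 there is one state per orbital, so 20 states.

20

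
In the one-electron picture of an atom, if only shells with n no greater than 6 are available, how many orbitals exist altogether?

Total orbitals = 1² + 2² + 3² + 4² + 5² + 6² = 91.

91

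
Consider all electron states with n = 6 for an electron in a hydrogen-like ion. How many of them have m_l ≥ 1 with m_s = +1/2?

With n = 6 the allowed l are 0, 1, …, 5.
The (l, m_l) pairs meeting m_l ≥ 1 give: l=1 → 1; l=2 → 2; l=3 → 3; l=4 → 4; l=5 → 5.
Orbitals: 1 + 2 + 3 + 4 + 5 = 15. With m_s fixed to a single value there is one state per orbital, giving 15 states.

15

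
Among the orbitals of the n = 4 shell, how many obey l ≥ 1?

The (l, m_l) pairs meeting l ≥ 1 give: l=1 → 3; l=2 → 5; l=3 → 7.
Total orbitals: 3 + 5 + 7 = 15.

15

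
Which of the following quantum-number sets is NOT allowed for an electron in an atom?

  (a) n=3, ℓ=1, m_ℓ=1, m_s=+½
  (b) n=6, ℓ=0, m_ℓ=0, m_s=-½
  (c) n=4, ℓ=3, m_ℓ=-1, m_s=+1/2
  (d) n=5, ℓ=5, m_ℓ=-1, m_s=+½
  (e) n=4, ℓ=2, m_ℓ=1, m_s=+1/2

(d) has ℓ = 5 ≥ n = 5, violating 0 ≤ ℓ ≤ n−1.
The remaining sets (a), (b), (c), (e) satisfy all four rules.

(d)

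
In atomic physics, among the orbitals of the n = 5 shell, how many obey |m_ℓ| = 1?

8

Contributions: ℓ=1 → 2; ℓ=2 → 2; ℓ=3 → 2; ℓ=4 → 2.
Total orbitals: 2 + 2 + 2 + 2 = 8.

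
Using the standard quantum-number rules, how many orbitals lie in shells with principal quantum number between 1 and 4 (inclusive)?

30

Shell n has n² orbitals: 1²=1 + 2²=4 + 3²=9 + 4²=16 = 30 orbitals.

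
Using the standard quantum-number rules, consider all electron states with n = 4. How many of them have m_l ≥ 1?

12

With n = 4 the allowed l are 0, 1, …, 3.
Orbitals with m_l ≥ 1, by l: l=1 → 1; l=2 → 2; l=3 → 3.
Orbitals: 1 + 2 + 3 = 6. Each orbital carries two spin states, so 6 × 2 = 12 states.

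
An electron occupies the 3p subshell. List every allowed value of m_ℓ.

-1, 0, 1

The 3p subshell has ℓ = 1, and m_ℓ takes every integer from −ℓ to +ℓ. With ℓ = 1 that gives the 3 values -1, 0, 1.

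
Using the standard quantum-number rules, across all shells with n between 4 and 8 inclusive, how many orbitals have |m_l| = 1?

Count contributing orbitals for each principal shell:
n=4 → 6; n=5 → 8; n=6 → 10; n=7 → 12; n=8 → 14.
Total orbitals: 6 + 8 + 10 + 12 + 14 = 50.

50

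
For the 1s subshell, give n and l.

n = 1, l = 0

The leading integer gives n = 1; the letter 's' means l = 0.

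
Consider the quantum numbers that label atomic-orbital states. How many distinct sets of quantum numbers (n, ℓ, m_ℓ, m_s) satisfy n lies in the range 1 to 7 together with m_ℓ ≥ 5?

8

Work shell by shell — for each n, count the (ℓ, m_ℓ) pairs that satisfy m_ℓ ≥ 5:
n=6 → 1; n=7 → 3.
Orbitals: 1 + 3 = 4. Including both spin states (m_s = ±1/2) gives 2 × 4 = 8 states.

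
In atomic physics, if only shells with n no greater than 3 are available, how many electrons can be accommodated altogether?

28

Total orbitals = 1² + 2² + 3² = 14. Doubling for spin gives 28 electrons.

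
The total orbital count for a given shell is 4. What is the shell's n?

n = 2

n² = 4 ⇒ n = 2.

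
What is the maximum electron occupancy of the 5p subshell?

A subshell with l = 1 has 2l+1 = 3 orbitals, each holding 2 electrons (spin ±1/2), so 3 × 2 = 6.

6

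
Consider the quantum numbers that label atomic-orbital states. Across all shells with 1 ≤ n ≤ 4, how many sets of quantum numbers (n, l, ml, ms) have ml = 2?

Per-shell orbital counts meeting the constraint:
n=3 → 1; n=4 → 2.
Orbitals: 1 + 2 = 3. Including both spin states (ms = ±1/2) gives 2 × 3 = 6 states.

6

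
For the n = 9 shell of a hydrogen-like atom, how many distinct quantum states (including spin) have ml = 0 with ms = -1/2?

9

The n = 9 shell has l = 0 through 8; check each.
Orbitals with ml = 0, by l: l=0 → 1; l=1 → 1; l=2 → 1; l=3 → 1; l=4 → 1; l=5 → 1; l=6 → 1; l=7 → 1; l=8 → 1.
Orbitals: 1 + 1 + 1 + 1 + 1 + 1 + 1 + 1 + 1 = 9. With ms fixed to a single value there is one state per orbital, giving 9 states.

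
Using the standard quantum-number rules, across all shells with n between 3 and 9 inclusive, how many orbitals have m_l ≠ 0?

Go shell by shell, enumerating (l, m_l) with m_l ≠ 0:
n=3 → 6; n=4 → 12; n=5 → 20; n=6 → 30; n=7 → 42; n=8 → 56; n=9 → 72.
Total orbitals: 6 + 12 + 20 + 30 + 42 + 56 + 72 = 238.

238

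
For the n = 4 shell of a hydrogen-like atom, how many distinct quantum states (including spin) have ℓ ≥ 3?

For n = 4, ℓ ranges over 0 … 3.
The (ℓ, m_ℓ) pairs meeting ℓ ≥ 3 give: ℓ=3 → 7.
Orbitals: 7. Each orbital carries two spin states, so 7 × 2 = 14 states.

14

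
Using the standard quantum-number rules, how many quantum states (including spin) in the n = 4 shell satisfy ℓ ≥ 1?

30

Go through ℓ = 0, …, 3 (the values permitted for n = 4).
The (ℓ, m_ℓ) pairs meeting ℓ ≥ 1 give: ℓ=1 → 3; ℓ=2 → 5; ℓ=3 → 7.
Orbitals: 3 + 5 + 7 = 15. Each orbital carries two spin states, so 15 × 2 = 30 states.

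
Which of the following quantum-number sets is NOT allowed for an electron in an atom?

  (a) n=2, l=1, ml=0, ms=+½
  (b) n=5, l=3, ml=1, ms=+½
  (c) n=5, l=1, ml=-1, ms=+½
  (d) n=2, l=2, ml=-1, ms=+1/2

(d)

(d) has l = 2 ≥ n = 2, violating 0 ≤ l ≤ n−1.
The remaining sets (a), (b), (c) satisfy all four rules.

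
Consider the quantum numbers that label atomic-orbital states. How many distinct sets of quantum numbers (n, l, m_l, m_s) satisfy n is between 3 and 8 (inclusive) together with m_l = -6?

For each n in the range, tally the orbitals obeying m_l = -6:
n=7 → 1; n=8 → 2.
Orbitals: 1 + 2 = 3. Including both spin states (m_s = ±1/2) gives 2 × 3 = 6 states.

6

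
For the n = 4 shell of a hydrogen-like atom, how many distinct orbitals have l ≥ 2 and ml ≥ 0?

The n = 4 shell has l = 0 through 3; check each.
Per l-value: l=2 → 3; l=3 → 4.
Total orbitals: 3 + 4 = 7.

7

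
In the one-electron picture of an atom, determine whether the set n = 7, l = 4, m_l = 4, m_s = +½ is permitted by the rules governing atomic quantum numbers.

Yes

n = 7 is a positive integer. l = 4 satisfies 0 ≤ l ≤ n−1 = 6. m_l = 4 lies in the range −l … +l (here −4 … 4). m_s = +1/2 is one of ±1/2.
All four constraints are satisfied.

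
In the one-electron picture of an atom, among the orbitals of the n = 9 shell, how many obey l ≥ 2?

For n = 9, l ranges over 0 … 8.
Orbitals with l ≥ 2, by l: l=2 → 5; l=3 → 7; l=4 → 9; l=5 → 11; l=6 → 13; l=7 → 15; l=8 → 17.
Total orbitals: 5 + 7 + 9 + 11 + 13 + 15 + 17 = 77.

77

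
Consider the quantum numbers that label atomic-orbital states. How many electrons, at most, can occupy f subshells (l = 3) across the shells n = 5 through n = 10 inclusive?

An f subshell (l = 3) exists for every n ≥ 4, so shells n = 5, 6, 7, 8, 9, 10 each contribute one — 6 subshells.
Since each f subshell holds 2(2·3+1) = 14 electrons, the total is 6 × 14 = 84.

84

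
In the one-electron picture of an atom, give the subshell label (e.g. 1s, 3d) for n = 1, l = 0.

1s

l = 0 corresponds to the letter 's', so the subshell is 1s.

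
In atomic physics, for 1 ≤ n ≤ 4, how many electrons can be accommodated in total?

60

Total orbitals = 1² + 2² + 3² + 4² = 30. Doubling for spin gives 60 electrons.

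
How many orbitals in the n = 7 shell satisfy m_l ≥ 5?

3

Go through l = 0, …, 6 (the values permitted for n = 7).
Orbitals with m_l ≥ 5, by l: l=5 → 1; l=6 → 2.
Total orbitals: 1 + 2 = 3.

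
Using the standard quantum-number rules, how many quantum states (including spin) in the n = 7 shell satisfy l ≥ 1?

The n = 7 shell has l = 0 through 6; check each.
Contributions: l=1 → 3; l=2 → 5; l=3 → 7; l=4 → 9; l=5 → 11; l=6 → 13.
Orbitals: 3 + 5 + 7 + 9 + 11 + 13 = 48. Each orbital carries two spin states, so 48 × 2 = 96 states.

96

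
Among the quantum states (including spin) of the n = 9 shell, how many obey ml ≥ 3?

42

Go through l = 0, …, 8 (the values permitted for n = 9).
The (l, ml) pairs meeting ml ≥ 3 give: l=3 → 1; l=4 → 2; l=5 → 3; l=6 → 4; l=7 → 5; l=8 → 6.
Orbitals: 1 + 2 + 3 + 4 + 5 + 6 = 21. Each orbital carries two spin states, so 21 × 2 = 42 states.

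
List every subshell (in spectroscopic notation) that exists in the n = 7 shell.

For n = 7, l runs from 0 to 6. In spectroscopic notation l = 0,1,2,… ↔ s,p,d,f,g,h,i, so the subshells are 7s, 7p, 7d, 7f, 7g, 7h, 7i.

7s, 7p, 7d, 7f, 7g, 7h, 7i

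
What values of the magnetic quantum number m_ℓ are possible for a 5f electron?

-3, -2, -1, 0, 1, 2, 3

The 5f subshell has ℓ = 3, and m_ℓ takes every integer from −ℓ to +ℓ. With ℓ = 3 that gives the 7 values -3, -2, -1, 0, 1, 2, 3.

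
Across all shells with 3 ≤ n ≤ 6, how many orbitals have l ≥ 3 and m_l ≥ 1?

Go shell by shell, enumerating (l, m_l) with l ≥ 3 and m_l ≥ 1:
n=4 → 3; n=5 → 7; n=6 → 12.
Total orbitals: 3 + 7 + 12 = 22.

22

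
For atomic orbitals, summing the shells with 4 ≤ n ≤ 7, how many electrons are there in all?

252

Shell n has n² orbitals: 4²=16 + 5²=25 + 6²=36 + 7²=49 = 126 orbitals.
Two spin states per orbital: 2 × 126 = 252 electrons.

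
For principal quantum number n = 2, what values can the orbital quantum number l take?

0, 1

l is an integer with 0 ≤ l ≤ n−1, so for n = 2: l = 0, 1.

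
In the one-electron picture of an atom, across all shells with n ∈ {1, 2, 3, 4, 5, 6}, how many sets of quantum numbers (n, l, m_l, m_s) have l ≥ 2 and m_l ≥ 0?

80

Treat each shell separately and count matching orbitals:
n=3 → 3; n=4 → 7; n=5 → 12; n=6 → 18.
Orbitals: 3 + 7 + 12 + 18 = 40. Including both spin states (m_s = ±1/2) gives 2 × 40 = 80 states.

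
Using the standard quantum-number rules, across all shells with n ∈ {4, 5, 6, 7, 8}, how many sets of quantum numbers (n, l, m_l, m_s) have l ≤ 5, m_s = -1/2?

Count contributing orbitals for each principal shell:
n=4 → 16; n=5 → 25; n=6 → 36; n=7 → 36; n=8 → 36.
Orbitals: 16 + 25 + 36 + 36 + 36 = 149. With m_s fixed to -1/2 there is one state per orbital, so 149 states.

149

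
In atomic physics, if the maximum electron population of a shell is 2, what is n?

n = 1

2n² = 2 ⇒ n² = 1 ⇒ n = 1.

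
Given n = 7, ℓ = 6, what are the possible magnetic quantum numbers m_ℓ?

m_ℓ takes every integer from −ℓ to +ℓ. With ℓ = 6 that gives the 13 values -6, -5, -4, -3, -2, -1, 0, 1, 2, 3, 4, 5, 6.

-6, -5, -4, -3, -2, -1, 0, 1, 2, 3, 4, 5, 6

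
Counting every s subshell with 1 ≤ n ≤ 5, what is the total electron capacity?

10

An s subshell (ℓ = 0) exists for every n ≥ 1, so shells n = 1, 2, 3, 4, 5 each contribute one — 5 subshells.
Since each s subshell holds 2(2·0+1) = 2 electrons, the total is 5 × 2 = 10.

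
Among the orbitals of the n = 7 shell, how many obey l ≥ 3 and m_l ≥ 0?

With n = 7 the allowed l are 0, 1, …, 6.
Contributions: l=3 → 4; l=4 → 5; l=5 → 6; l=6 → 7.
Total orbitals: 4 + 5 + 6 + 7 = 22.

22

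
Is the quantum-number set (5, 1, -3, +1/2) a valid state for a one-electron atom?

No

The magnetic quantum number must satisfy −l ≤ ml ≤ l. With l = 1, ml can only be -1, 0, 1, so ml = -3 is forbidden.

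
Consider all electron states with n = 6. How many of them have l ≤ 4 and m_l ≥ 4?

2

The (l, m_l) pairs meeting l ≤ 4 and m_l ≥ 4 give: l=4 → 1.
Orbitals: 1. Each orbital carries two spin states, so 1 × 2 = 2 states.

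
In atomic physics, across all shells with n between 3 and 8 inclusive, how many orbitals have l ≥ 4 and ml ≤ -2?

40

Count contributing orbitals for each principal shell:
n=5 → 3; n=6 → 7; n=7 → 12; n=8 → 18.
Total orbitals: 3 + 7 + 12 + 18 = 40.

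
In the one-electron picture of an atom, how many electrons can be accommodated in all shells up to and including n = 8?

Total orbitals = 1² + 2² + 3² + 4² + 5² + 6² + 7² + 8² = 204. Doubling for spin gives 408 electrons.

408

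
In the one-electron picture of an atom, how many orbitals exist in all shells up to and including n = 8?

Total orbitals = 1² + 2² + 3² + 4² + 5² + 6² + 7² + 8² = 204.

204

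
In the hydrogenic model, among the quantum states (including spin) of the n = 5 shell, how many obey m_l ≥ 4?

The (l, m_l) pairs meeting m_l ≥ 4 give: l=4 → 1.
Orbitals: 1. Each orbital carries two spin states, so 1 × 2 = 2 states.

2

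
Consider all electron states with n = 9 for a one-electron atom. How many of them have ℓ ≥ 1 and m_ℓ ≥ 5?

20

Per ℓ-value: ℓ=5 → 1; ℓ=6 → 2; ℓ=7 → 3; ℓ=8 → 4.
Orbitals: 1 + 2 + 3 + 4 = 10. Each orbital carries two spin states, so 10 × 2 = 20 states.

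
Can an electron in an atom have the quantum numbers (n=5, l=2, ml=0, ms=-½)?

Valid

n = 5 is a positive integer. l = 2 satisfies 0 ≤ l ≤ n−1 = 4. ml = 0 lies in the range −l … +l (here −2 … 2). ms = -1/2 is one of ±1/2.
All four constraints are satisfied.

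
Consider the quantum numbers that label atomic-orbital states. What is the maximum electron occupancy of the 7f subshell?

A subshell with l = 3 has 2l+1 = 7 orbitals, each holding 2 electrons (spin ±1/2), so 7 × 2 = 14.

14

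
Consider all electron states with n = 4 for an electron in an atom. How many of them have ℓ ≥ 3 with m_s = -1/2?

With n = 4 the allowed ℓ are 0, 1, …, 3.
The (ℓ, m_ℓ) pairs meeting ℓ ≥ 3 give: ℓ=3 → 7.
Orbitals: 7. With m_s fixed to a single value there is one state per orbital, giving 7 states.

7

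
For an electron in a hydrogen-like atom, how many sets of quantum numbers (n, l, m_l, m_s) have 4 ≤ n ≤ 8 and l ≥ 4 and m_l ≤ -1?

100

Treat each shell separately and count matching orbitals:
n=5 → 4; n=6 → 9; n=7 → 15; n=8 → 22.
Orbitals: 4 + 9 + 15 + 22 = 50. Including both spin states (m_s = ±1/2) gives 2 × 50 = 100 states.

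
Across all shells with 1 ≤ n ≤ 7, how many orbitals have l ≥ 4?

62

Treat each shell separately and count matching orbitals:
n=5 → 9; n=6 → 20; n=7 → 33.
Total orbitals: 9 + 20 + 33 = 62.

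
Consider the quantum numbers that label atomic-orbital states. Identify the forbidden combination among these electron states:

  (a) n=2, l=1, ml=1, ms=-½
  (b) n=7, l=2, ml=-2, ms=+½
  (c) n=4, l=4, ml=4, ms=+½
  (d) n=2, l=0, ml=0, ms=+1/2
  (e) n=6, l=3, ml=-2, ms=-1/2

(c) has l = 4 ≥ n = 4, violating 0 ≤ l ≤ n−1.
The remaining sets (a), (b), (d), (e) satisfy all four rules.

(c)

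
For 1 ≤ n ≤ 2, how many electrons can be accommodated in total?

10

Total orbitals = 1² + 2² = 5. Doubling for spin gives 10 electrons.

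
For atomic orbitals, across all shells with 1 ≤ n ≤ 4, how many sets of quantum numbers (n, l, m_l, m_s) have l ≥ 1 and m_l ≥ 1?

Treat each shell separately and count matching orbitals:
n=2 → 1; n=3 → 3; n=4 → 6.
Orbitals: 1 + 3 + 6 = 10. Including both spin states (m_s = ±1/2) gives 2 × 10 = 20 states.

20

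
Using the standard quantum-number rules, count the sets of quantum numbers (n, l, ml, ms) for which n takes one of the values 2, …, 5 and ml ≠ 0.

Per-shell orbital counts meeting the constraint:
n=2 → 2; n=3 → 6; n=4 → 12; n=5 → 20.
Orbitals: 2 + 6 + 12 + 20 = 40. Including both spin states (ms = ±1/2) gives 2 × 40 = 80 states.

80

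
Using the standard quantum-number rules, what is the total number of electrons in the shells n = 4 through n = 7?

252

Shell n has n² orbitals: 4²=16 + 5²=25 + 6²=36 + 7²=49 = 126 orbitals.
Two spin states per orbital: 2 × 126 = 252 electrons.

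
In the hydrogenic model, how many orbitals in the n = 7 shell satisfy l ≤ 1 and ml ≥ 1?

1

Go through l = 0, …, 6 (the values permitted for n = 7).
Orbitals with l ≤ 1 and ml ≥ 1, by l: l=1 → 1.
Total orbitals: 1.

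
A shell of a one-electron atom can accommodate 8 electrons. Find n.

2n² = 8 ⇒ n² = 4 ⇒ n = 2.

n = 2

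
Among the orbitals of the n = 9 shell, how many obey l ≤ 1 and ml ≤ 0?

3

For n = 9, l ranges over 0 … 8.
Contributions: l=0 → 1; l=1 → 2.
Total orbitals: 1 + 2 = 3.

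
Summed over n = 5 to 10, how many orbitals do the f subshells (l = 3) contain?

42

An f subshell (l = 3) exists for every n ≥ 4, so shells n = 5, 6, 7, 8, 9, 10 each contribute one — 6 subshells.
Since each f subshell has 2·3+1 = 7 orbitals, the total is 6 × 7 = 42.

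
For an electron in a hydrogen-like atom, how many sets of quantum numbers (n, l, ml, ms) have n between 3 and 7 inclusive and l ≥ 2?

Treat each shell separately and count matching orbitals:
n=3 → 5; n=4 → 12; n=5 → 21; n=6 → 32; n=7 → 45.
Orbitals: 5 + 12 + 21 + 32 + 45 = 115. Including both spin states (ms = ±1/2) gives 2 × 115 = 230 states.

230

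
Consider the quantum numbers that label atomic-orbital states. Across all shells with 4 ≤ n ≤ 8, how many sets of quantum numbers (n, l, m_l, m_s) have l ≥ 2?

For each n in the range, tally the orbitals obeying l ≥ 2:
n=4 → 12; n=5 → 21; n=6 → 32; n=7 → 45; n=8 → 60.
Orbitals: 12 + 21 + 32 + 45 + 60 = 170. Including both spin states (m_s = ±1/2) gives 2 × 170 = 340 states.

340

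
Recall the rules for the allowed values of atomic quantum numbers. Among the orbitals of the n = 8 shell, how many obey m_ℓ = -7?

1

For n = 8, ℓ ranges over 0 … 7.
The (ℓ, m_ℓ) pairs meeting m_ℓ = -7 give: ℓ=7 → 1.
Total orbitals: 1.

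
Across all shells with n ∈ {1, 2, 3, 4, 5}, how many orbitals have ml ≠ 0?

40

Count contributing orbitals for each principal shell:
n=2 → 2; n=3 → 6; n=4 → 12; n=5 → 20.
Total orbitals: 2 + 6 + 12 + 20 = 40.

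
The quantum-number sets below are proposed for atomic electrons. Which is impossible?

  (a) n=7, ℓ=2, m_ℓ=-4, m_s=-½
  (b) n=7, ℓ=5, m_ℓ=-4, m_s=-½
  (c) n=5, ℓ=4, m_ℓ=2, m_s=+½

(a) has |m_ℓ| = 4 > ℓ = 2, violating −ℓ ≤ m_ℓ ≤ ℓ.
The remaining sets (b), (c) satisfy all four rules.

(a)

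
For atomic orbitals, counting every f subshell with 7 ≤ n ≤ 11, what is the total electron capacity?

70

An f subshell (l = 3) exists for every n ≥ 4, so shells n = 7, 8, 9, 10, 11 each contribute one — 5 subshells.
Since each f subshell holds 2(2·3+1) = 14 electrons, the total is 5 × 14 = 70.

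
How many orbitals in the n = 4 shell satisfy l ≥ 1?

For n = 4, l ranges over 0 … 3.
Orbitals with l ≥ 1, by l: l=1 → 3; l=2 → 5; l=3 → 7.
Total orbitals: 3 + 5 + 7 = 15.

15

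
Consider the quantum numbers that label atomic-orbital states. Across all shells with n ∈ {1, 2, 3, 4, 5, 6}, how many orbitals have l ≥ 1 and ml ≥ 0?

Work shell by shell — for each n, count the (l, ml) pairs that satisfy l ≥ 1 and ml ≥ 0:
n=2 → 2; n=3 → 5; n=4 → 9; n=5 → 14; n=6 → 20.
Total orbitals: 2 + 5 + 9 + 14 + 20 = 50.

50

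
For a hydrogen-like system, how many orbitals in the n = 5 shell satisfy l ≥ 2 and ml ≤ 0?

Contributions: l=2 → 3; l=3 → 4; l=4 → 5.
Total orbitals: 3 + 4 + 5 = 12.

12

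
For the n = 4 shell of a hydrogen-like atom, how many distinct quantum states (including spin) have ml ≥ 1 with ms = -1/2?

6

The (l, ml) pairs meeting ml ≥ 1 give: l=1 → 1; l=2 → 2; l=3 → 3.
Orbitals: 1 + 2 + 3 = 6. With ms fixed to a single value there is one state per orbital, giving 6 states.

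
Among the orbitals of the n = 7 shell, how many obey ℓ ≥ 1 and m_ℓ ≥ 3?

10

With n = 7 the allowed ℓ are 0, 1, …, 6.
Per ℓ-value: ℓ=3 → 1; ℓ=4 → 2; ℓ=5 → 3; ℓ=6 → 4.
Total orbitals: 1 + 2 + 3 + 4 = 10.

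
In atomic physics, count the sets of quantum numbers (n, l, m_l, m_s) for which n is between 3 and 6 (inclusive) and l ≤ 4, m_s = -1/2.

Per-shell orbital counts meeting the constraint:
n=3 → 9; n=4 → 16; n=5 → 25; n=6 → 25.
Orbitals: 9 + 16 + 25 + 25 = 75. With m_s fixed to -1/2 there is one state per orbital, so 75 states.

75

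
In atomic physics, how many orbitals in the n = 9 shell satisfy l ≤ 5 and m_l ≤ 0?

Contributions: l=0 → 1; l=1 → 2; l=2 → 3; l=3 → 4; l=4 → 5; l=5 → 6.
Total orbitals: 1 + 2 + 3 + 4 + 5 + 6 = 21.

21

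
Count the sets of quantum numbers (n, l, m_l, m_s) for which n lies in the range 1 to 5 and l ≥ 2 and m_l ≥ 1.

32

Count contributing orbitals for each principal shell:
n=3 → 2; n=4 → 5; n=5 → 9.
Orbitals: 2 + 5 + 9 = 16. Including both spin states (m_s = ±1/2) gives 2 × 16 = 32 states.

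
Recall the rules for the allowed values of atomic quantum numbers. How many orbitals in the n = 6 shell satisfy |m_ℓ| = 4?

With n = 6 the allowed ℓ are 0, 1, …, 5.
Per ℓ-value: ℓ=4 → 2; ℓ=5 → 2.
Total orbitals: 2 + 2 = 4.

4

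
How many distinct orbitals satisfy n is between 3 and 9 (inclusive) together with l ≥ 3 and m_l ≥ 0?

Treat each shell separately and count matching orbitals:
n=4 → 4; n=5 → 9; n=6 → 15; n=7 → 22; n=8 → 30; n=9 → 39.
Total orbitals: 4 + 9 + 15 + 22 + 30 + 39 = 119.

119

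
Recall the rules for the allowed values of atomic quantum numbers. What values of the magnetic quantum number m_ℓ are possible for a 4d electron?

-2, -1, 0, 1, 2

The 4d subshell has ℓ = 2, and m_ℓ takes every integer from −ℓ to +ℓ. With ℓ = 2 that gives the 5 values -2, -1, 0, 1, 2.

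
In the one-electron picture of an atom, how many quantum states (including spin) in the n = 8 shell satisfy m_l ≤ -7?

The (l, m_l) pairs meeting m_l ≤ -7 give: l=7 → 1.
Orbitals: 1. Each orbital carries two spin states, so 1 × 2 = 2 states.

2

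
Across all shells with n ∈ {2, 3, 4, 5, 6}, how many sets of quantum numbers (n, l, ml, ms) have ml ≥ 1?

70

Work shell by shell — for each n, count the (l, ml) pairs that satisfy ml ≥ 1:
n=2 → 1; n=3 → 3; n=4 → 6; n=5 → 10; n=6 → 15.
Orbitals: 1 + 3 + 6 + 10 + 15 = 35. Including both spin states (ms = ±1/2) gives 2 × 35 = 70 states.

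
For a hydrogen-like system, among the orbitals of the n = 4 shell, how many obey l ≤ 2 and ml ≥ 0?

6

Go through l = 0, …, 3 (the values permitted for n = 4).
The (l, ml) pairs meeting l ≤ 2 and ml ≥ 0 give: l=0 → 1; l=1 → 2; l=2 → 3.
Total orbitals: 1 + 2 + 3 = 6.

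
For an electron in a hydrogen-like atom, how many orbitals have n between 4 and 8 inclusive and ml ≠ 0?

Treat each shell separately and count matching orbitals:
n=4 → 12; n=5 → 20; n=6 → 30; n=7 → 42; n=8 → 56.
Total orbitals: 12 + 20 + 30 + 42 + 56 = 160.

160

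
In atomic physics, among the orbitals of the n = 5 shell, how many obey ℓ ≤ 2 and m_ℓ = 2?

1

For n = 5, ℓ ranges over 0 … 4.
Per ℓ-value: ℓ=2 → 1.
Total orbitals: 1.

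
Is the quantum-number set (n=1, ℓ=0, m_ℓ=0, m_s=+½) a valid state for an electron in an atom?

n = 1 is a positive integer. ℓ = 0 satisfies 0 ≤ ℓ ≤ n−1 = 0. m_ℓ = 0 lies in the range −ℓ … +ℓ (here 0). m_s = +1/2 is one of ±1/2.
All four constraints are satisfied.

Valid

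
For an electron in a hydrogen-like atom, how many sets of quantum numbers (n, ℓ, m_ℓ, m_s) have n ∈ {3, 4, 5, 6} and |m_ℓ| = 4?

12

Per-shell orbital counts meeting the constraint:
n=5 → 2; n=6 → 4.
Orbitals: 2 + 4 = 6. Including both spin states (m_s = ±1/2) gives 2 × 6 = 12 states.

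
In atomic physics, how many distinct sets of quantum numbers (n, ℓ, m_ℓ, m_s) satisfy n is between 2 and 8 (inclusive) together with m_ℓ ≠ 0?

336

Go shell by shell, enumerating (ℓ, m_ℓ) with m_ℓ ≠ 0:
n=2 → 2; n=3 → 6; n=4 → 12; n=5 → 20; n=6 → 30; n=7 → 42; n=8 → 56.
Orbitals: 2 + 6 + 12 + 20 + 30 + 42 + 56 = 168. Including both spin states (m_s = ±1/2) gives 2 × 168 = 336 states.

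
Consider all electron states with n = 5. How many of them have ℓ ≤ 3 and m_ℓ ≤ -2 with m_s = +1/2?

3

The (ℓ, m_ℓ) pairs meeting ℓ ≤ 3 and m_ℓ ≤ -2 give: ℓ=2 → 1; ℓ=3 → 2.
Orbitals: 1 + 2 = 3. With m_s fixed to a single value there is one state per orbital, giving 3 states.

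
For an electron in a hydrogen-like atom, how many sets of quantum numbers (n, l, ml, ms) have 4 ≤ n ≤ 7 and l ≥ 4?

Go shell by shell, enumerating (l, ml) with l ≥ 4:
n=5 → 9; n=6 → 20; n=7 → 33.
Orbitals: 9 + 20 + 33 = 62. Including both spin states (ms = ±1/2) gives 2 × 62 = 124 states.

124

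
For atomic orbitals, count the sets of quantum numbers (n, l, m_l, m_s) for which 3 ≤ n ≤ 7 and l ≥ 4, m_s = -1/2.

62

For each n in the range, tally the orbitals obeying l ≥ 4:
n=5 → 9; n=6 → 20; n=7 → 33.
Orbitals: 9 + 20 + 33 = 62. With m_s fixed to -1/2 there is one state per orbital, so 62 states.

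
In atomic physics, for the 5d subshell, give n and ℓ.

n = 5, ℓ = 2

The leading integer gives n = 5; the letter 'd' means ℓ = 2.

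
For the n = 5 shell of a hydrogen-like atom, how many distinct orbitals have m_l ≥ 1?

10

Per l-value: l=1 → 1; l=2 → 2; l=3 → 3; l=4 → 4.
Total orbitals: 1 + 2 + 3 + 4 = 10.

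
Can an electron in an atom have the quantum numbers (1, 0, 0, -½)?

n = 1 is a positive integer. l = 0 satisfies 0 ≤ l ≤ n−1 = 0. ml = 0 lies in the range −l … +l (here 0). ms = -1/2 is one of ±1/2.
All four constraints are satisfied.

Yes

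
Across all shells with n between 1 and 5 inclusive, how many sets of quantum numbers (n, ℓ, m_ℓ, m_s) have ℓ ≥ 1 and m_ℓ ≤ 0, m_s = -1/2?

Count contributing orbitals for each principal shell:
n=2 → 2; n=3 → 5; n=4 → 9; n=5 → 14.
Orbitals: 2 + 5 + 9 + 14 = 30. With m_s fixed to -1/2 there is one state per orbital, so 30 states.

30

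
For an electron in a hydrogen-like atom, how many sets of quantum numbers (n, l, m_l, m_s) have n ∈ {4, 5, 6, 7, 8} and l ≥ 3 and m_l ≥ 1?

130

Work shell by shell — for each n, count the (l, m_l) pairs that satisfy l ≥ 3 and m_l ≥ 1:
n=4 → 3; n=5 → 7; n=6 → 12; n=7 → 18; n=8 → 25.
Orbitals: 3 + 7 + 12 + 18 + 25 = 65. Including both spin states (m_s = ±1/2) gives 2 × 65 = 130 states.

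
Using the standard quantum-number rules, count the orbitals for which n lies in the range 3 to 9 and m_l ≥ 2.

84

For each n in the range, tally the orbitals obeying m_l ≥ 2:
n=3 → 1; n=4 → 3; n=5 → 6; n=6 → 10; n=7 → 15; n=8 → 21; n=9 → 28.
Total orbitals: 1 + 3 + 6 + 10 + 15 + 21 + 28 = 84.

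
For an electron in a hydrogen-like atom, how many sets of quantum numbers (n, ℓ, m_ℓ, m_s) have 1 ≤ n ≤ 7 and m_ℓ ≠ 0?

224

Per-shell orbital counts meeting the constraint:
n=2 → 2; n=3 → 6; n=4 → 12; n=5 → 20; n=6 → 30; n=7 → 42.
Orbitals: 2 + 6 + 12 + 20 + 30 + 42 = 112. Including both spin states (m_s = ±1/2) gives 2 × 112 = 224 states.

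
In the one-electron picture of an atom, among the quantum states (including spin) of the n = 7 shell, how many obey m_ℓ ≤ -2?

30

With n = 7 the allowed ℓ are 0, 1, …, 6.
The (ℓ, m_ℓ) pairs meeting m_ℓ ≤ -2 give: ℓ=2 → 1; ℓ=3 → 2; ℓ=4 → 3; ℓ=5 → 4; ℓ=6 → 5.
Orbitals: 1 + 2 + 3 + 4 + 5 = 15. Each orbital carries two spin states, so 15 × 2 = 30 states.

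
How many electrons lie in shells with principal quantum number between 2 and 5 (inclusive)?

108

Shell n has n² orbitals: 2²=4 + 3²=9 + 4²=16 + 5²=25 = 54 orbitals.
Two spin states per orbital: 2 × 54 = 108 electrons.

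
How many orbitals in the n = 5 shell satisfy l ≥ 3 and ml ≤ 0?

9

For n = 5, l ranges over 0 … 4.
Orbitals with l ≥ 3 and ml ≤ 0, by l: l=3 → 4; l=4 → 5.
Total orbitals: 4 + 5 = 9.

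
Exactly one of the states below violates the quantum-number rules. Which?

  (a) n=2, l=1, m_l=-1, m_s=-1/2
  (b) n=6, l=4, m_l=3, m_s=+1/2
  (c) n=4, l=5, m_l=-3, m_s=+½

(c) has l = 5 ≥ n = 4, violating 0 ≤ l ≤ n−1.
The remaining sets (a), (b) satisfy all four rules.

(c)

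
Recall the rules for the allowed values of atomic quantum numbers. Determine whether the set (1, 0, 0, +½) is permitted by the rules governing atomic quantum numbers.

Allowed

n = 1 is a positive integer. l = 0 satisfies 0 ≤ l ≤ n−1 = 0. m_l = 0 lies in the range −l … +l (here 0). m_s = +1/2 is one of ±1/2.
All four constraints are satisfied.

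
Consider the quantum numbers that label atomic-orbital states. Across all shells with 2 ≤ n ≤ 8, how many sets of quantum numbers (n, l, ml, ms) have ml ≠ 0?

Per-shell orbital counts meeting the constraint:
n=2 → 2; n=3 → 6; n=4 → 12; n=5 → 20; n=6 → 30; n=7 → 42; n=8 → 56.
Orbitals: 2 + 6 + 12 + 20 + 30 + 42 + 56 = 168. Including both spin states (ms = ±1/2) gives 2 × 168 = 336 states.

336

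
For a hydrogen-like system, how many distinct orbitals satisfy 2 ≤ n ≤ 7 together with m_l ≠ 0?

Work shell by shell — for each n, count the (l, m_l) pairs that satisfy m_l ≠ 0:
n=2 → 2; n=3 → 6; n=4 → 12; n=5 → 20; n=6 → 30; n=7 → 42.
Total orbitals: 2 + 6 + 12 + 20 + 30 + 42 = 112.

112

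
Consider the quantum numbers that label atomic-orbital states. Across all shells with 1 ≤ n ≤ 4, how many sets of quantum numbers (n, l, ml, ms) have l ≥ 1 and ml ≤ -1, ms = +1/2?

10

Work shell by shell — for each n, count the (l, ml) pairs that satisfy l ≥ 1 and ml ≤ -1:
n=2 → 1; n=3 → 3; n=4 → 6.
Orbitals: 1 + 3 + 6 = 10. With ms fixed to +1/2 there is one state per orbital, so 10 states.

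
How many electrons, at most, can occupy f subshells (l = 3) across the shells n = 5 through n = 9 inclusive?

70

An f subshell (l = 3) exists for every n ≥ 4, so shells n = 5, 6, 7, 8, 9 each contribute one — 5 subshells.
Since each f subshell holds 2(2·3+1) = 14 electrons, the total is 5 × 14 = 70.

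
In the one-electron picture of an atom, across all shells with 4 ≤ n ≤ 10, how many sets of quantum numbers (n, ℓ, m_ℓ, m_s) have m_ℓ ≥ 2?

238

Per-shell orbital counts meeting the constraint:
n=4 → 3; n=5 → 6; n=6 → 10; n=7 → 15; n=8 → 21; n=9 → 28; n=10 → 36.
Orbitals: 3 + 6 + 10 + 15 + 21 + 28 + 36 = 119. Including both spin states (m_s = ±1/2) gives 2 × 119 = 238 states.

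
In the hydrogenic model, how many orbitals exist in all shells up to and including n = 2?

Total orbitals = 1² + 2² = 5.

5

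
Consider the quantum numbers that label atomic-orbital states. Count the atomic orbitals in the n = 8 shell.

The n = 8 shell contains n² = 8² = 64 orbitals.

64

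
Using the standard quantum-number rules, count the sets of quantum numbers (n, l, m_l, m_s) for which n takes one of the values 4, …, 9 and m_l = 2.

54

Treat each shell separately and count matching orbitals:
n=4 → 2; n=5 → 3; n=6 → 4; n=7 → 5; n=8 → 6; n=9 → 7.
Orbitals: 2 + 3 + 4 + 5 + 6 + 7 = 27. Including both spin states (m_s = ±1/2) gives 2 × 27 = 54 states.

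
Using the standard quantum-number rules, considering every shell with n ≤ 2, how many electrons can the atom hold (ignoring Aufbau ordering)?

10

Total orbitals = 1² + 2² = 5. Doubling for spin gives 10 electrons.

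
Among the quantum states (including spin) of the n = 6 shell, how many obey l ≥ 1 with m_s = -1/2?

With n = 6 the allowed l are 0, 1, …, 5.
The (l, m_l) pairs meeting l ≥ 1 give: l=1 → 3; l=2 → 5; l=3 → 7; l=4 → 9; l=5 → 11.
Orbitals: 3 + 5 + 7 + 9 + 11 = 35. With m_s fixed to a single value there is one state per orbital, giving 35 states.

35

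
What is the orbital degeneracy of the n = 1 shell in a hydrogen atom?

The n = 1 shell contains n² = 1² = 1 orbital.

1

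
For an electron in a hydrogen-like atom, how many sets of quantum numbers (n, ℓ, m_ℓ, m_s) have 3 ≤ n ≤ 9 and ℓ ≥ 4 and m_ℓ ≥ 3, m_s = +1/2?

50

Count contributing orbitals for each principal shell:
n=5 → 2; n=6 → 5; n=7 → 9; n=8 → 14; n=9 → 20.
Orbitals: 2 + 5 + 9 + 14 + 20 = 50. With m_s fixed to +1/2 there is one state per orbital, so 50 states.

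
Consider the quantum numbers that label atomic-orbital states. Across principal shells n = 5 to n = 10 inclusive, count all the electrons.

Shell n has n² orbitals: 5²=25 + 6²=36 + 7²=49 + 8²=64 + 9²=81 + 10²=100 = 355 orbitals.
Two spin states per orbital: 2 × 355 = 710 electrons.

710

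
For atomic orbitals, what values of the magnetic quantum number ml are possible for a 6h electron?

The 6h subshell has l = 5, and ml takes every integer from −l to +l. With l = 5 that gives the 11 values -5, -4, -3, -2, -1, 0, 1, 2, 3, 4, 5.

-5, -4, -3, -2, -1, 0, 1, 2, 3, 4, 5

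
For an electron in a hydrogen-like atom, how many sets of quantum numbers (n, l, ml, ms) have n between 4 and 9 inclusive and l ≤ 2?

108

Per-shell orbital counts meeting the constraint:
n=4 → 9; n=5 → 9; n=6 → 9; n=7 → 9; n=8 → 9; n=9 → 9.
Orbitals: 9 + 9 + 9 + 9 + 9 + 9 = 54. Including both spin states (ms = ±1/2) gives 2 × 54 = 108 states.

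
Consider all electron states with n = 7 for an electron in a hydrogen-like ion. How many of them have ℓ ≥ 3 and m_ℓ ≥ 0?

Go through ℓ = 0, …, 6 (the values permitted for n = 7).
Orbitals with ℓ ≥ 3 and m_ℓ ≥ 0, by ℓ: ℓ=3 → 4; ℓ=4 → 5; ℓ=5 → 6; ℓ=6 → 7.
Orbitals: 4 + 5 + 6 + 7 = 22. Each orbital carries two spin states, so 22 × 2 = 44 states.

44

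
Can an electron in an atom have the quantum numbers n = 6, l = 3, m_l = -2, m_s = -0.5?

n = 6 is a positive integer. l = 3 satisfies 0 ≤ l ≤ n−1 = 5. m_l = -2 lies in the range −l … +l (here −3 … 3). m_s = -1/2 is one of ±1/2.
All four constraints are satisfied.

Valid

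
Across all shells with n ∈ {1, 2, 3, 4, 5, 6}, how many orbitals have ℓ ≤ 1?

Go shell by shell, enumerating (ℓ, m_ℓ) with ℓ ≤ 1:
n=1 → 1; n=2 → 4; n=3 → 4; n=4 → 4; n=5 → 4; n=6 → 4.
Total orbitals: 1 + 4 + 4 + 4 + 4 + 4 = 21.

21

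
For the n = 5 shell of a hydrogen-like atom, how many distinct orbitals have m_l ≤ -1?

10

With n = 5 the allowed l are 0, 1, …, 4.
The (l, m_l) pairs meeting m_l ≤ -1 give: l=1 → 1; l=2 → 2; l=3 → 3; l=4 → 4.
Total orbitals: 1 + 2 + 3 + 4 = 10.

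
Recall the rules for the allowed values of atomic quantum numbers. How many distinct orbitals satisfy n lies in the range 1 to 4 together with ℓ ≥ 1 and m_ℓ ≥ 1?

10

Per-shell orbital counts meeting the constraint:
n=2 → 1; n=3 → 3; n=4 → 6.
Total orbitals: 1 + 3 + 6 = 10.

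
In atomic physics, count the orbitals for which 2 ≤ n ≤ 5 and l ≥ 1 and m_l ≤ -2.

10

Per-shell orbital counts meeting the constraint:
n=3 → 1; n=4 → 3; n=5 → 6.
Total orbitals: 1 + 3 + 6 = 10.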